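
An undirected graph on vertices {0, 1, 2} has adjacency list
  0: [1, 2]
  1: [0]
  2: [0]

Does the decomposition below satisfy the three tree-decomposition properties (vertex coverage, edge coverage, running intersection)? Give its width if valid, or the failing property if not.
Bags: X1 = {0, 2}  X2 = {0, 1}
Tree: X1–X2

Yes; width 1.

Every vertex of G appears in some bag (union = {0, 1, 2}); every edge is covered by a bag; and for each vertex v the set of bags containing v is connected in the bag tree. The decomposition is therefore valid. The largest bag has 2 vertices, so the width is 1.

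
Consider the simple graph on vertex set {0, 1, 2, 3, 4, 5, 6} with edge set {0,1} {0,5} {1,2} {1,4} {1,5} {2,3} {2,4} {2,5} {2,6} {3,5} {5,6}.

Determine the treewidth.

2

A width-2 tree decomposition is:
Bags: B1 = {2, 5, 6}  B2 = {1, 2, 5}  B3 = {2, 3, 5}  B4 = {0, 1, 5}  B5 = {1, 2, 4}
Tree: B1–B2, B1–B3, B2–B4, B2–B5
The largest bag has 3 vertices, giving width 2; this decomposition certifies tw(G) ≤ 2. On the other hand G contains the 3-clique {0, 1, 5}. A clique must lie in a single bag of any decomposition, so no decomposition can have width below 2. Combining the bounds, tw(G) = 2.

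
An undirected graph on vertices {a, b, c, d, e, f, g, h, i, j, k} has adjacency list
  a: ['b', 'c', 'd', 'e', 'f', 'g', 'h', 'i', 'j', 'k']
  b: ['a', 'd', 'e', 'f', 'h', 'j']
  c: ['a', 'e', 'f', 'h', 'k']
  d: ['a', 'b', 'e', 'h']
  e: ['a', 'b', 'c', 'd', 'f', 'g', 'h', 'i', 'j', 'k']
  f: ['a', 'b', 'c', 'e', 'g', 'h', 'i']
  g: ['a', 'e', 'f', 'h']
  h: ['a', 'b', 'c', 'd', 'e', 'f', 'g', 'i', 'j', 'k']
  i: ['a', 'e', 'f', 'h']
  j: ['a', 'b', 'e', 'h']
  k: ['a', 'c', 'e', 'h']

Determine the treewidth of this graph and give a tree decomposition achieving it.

Treewidth 4.
Bags: B1 = {a, e, f, h, i}  B2 = {a, e, f, g, h}  B3 = {a, c, e, f, h}  B4 = {a, b, e, f, h}  B5 = {a, c, e, h, k}  B6 = {a, b, d, e, h}  B7 = {a, b, e, h, j}
Tree: B1–B2, B1–B3, B3–B4, B3–B5, B4–B6, B6–B7

Every bag has size at most 5, so the width is 5 − 1 = 4 and tw(G) ≤ 4. On the other hand G contains the 5-clique {a, b, d, e, h}. A clique must lie in a single bag of any decomposition, so no decomposition can have width below 4. Therefore the treewidth is 4.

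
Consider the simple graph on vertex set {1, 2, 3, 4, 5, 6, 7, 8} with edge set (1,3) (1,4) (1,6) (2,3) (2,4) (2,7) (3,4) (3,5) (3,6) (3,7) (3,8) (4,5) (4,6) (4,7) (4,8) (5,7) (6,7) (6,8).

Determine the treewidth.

3

A width-3 tree decomposition is:
Bags: B1 = {3, 4, 6, 7}  B2 = {2, 3, 4, 7}  B3 = {3, 4, 6, 8}  B4 = {3, 4, 5, 7}  B5 = {1, 3, 4, 6}
Tree: B1–B2, B1–B3, B1–B4, B3–B5
The largest bag has 4 vertices, giving width 3; this decomposition certifies tw(G) ≤ 3. Conversely, {2, 3, 4, 7} is a clique of size 4, and the vertices of any clique must share a bag in every tree decomposition; so some bag has ≥ 4 vertices and tw(G) ≥ 3. Combining the bounds, tw(G) = 3.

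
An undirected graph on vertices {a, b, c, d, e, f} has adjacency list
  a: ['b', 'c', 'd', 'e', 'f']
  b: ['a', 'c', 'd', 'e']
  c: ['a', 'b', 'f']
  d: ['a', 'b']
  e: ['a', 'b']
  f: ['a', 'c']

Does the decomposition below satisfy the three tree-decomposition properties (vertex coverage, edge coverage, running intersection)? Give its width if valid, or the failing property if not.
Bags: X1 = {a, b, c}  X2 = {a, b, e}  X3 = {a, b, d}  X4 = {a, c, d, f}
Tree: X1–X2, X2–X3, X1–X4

A tree decomposition must satisfy three properties: every vertex lies in some bag; for every edge, both endpoints lie together in some bag; and for every vertex, the bags containing it form a connected subtree. Here bags containing vertex d are not connected in the tree, so the decomposition is invalid.

No — bags containing vertex d are not connected in the tree.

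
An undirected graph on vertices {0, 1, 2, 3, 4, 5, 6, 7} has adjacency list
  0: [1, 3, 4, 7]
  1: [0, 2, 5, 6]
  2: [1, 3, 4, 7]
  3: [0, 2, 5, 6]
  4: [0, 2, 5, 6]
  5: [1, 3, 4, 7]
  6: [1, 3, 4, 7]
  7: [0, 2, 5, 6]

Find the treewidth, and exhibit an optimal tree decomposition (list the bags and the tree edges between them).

The largest bag has 5 vertices, giving width 4; this decomposition certifies tw(G) ≤ 4. For the lower bound: the 5 vertex sets {3,5}, {2,4}, {0,1}, {7}, {6} are disjoint, each induces a connected subgraph, and every pair is joined by at least one edge of G. Contracting each set to a single vertex therefore yields K_{5} as a minor, and since treewidth is minor-monotone, tw(G) ≥ tw(K_{5}) = 4. Therefore the treewidth is 4.

Treewidth 4.
One optimal decomposition is:
Bags: B1 = {1, 3, 4, 5, 7}  B2 = {1, 2, 3, 4, 7}  B3 = {0, 1, 3, 4, 7}  B4 = {1, 3, 4, 6, 7}
Tree: B1–B2, B2–B3, B3–B4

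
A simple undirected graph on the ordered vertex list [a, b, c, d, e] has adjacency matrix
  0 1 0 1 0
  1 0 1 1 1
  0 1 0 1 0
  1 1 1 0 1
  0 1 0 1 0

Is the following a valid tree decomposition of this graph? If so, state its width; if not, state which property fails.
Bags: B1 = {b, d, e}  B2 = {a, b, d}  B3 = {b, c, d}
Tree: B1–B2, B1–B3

Every vertex of G appears in some bag (union = {a, b, c, d, e}); every edge is covered by a bag; and for each vertex v the set of bags containing v is connected in the bag tree. The decomposition is therefore valid. The largest bag has 3 vertices, so the width is 2.

Yes; width 2.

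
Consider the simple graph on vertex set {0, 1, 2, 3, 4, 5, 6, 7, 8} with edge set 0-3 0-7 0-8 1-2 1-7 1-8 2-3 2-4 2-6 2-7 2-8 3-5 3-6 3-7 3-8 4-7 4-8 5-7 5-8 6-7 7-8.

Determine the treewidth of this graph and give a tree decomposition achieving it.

Treewidth 3.
Bags: B1 = {2, 4, 7, 8}  B2 = {2, 3, 7, 8}  B3 = {0, 3, 7, 8}  B4 = {2, 3, 6, 7}  B5 = {1, 2, 7, 8}  B6 = {3, 5, 7, 8}
Tree: B1–B2, B2–B3, B2–B4, B1–B5, B3–B6

The largest bag has 4 vertices, giving width 3; this decomposition certifies tw(G) ≤ 3. Conversely, {0, 3, 7, 8} is a clique of size 4, and the vertices of any clique must share a bag in every tree decomposition; so some bag has ≥ 4 vertices and tw(G) ≥ 3. Combining the bounds, tw(G) = 3.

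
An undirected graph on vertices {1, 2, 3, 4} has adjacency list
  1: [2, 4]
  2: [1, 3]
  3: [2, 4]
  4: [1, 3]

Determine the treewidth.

A width-2 tree decomposition is:
Bags: B1 = {1, 2, 3}  B2 = {1, 3, 4}
Tree: B1–B2
Every bag has size at most 3, so the width is 3 − 1 = 2 and tw(G) ≤ 2. For the lower bound, G contains the cycle 1–2–3–4–1, so G is not a forest; only forests have treewidth ≤ 1, hence tw(G) ≥ 2. Therefore the treewidth is 2.

2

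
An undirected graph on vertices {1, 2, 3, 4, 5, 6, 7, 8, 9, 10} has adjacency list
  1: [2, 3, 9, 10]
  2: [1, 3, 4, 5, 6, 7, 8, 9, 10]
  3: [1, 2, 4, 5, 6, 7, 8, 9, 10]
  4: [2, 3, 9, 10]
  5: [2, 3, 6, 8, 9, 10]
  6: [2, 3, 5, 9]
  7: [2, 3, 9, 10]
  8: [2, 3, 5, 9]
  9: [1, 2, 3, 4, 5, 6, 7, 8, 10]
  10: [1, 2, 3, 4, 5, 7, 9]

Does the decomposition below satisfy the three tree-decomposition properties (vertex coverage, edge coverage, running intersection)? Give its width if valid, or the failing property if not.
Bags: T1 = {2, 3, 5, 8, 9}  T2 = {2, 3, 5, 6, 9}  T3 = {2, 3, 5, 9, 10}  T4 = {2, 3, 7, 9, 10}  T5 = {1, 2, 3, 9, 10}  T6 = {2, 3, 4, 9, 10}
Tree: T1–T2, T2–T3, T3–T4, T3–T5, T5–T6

Vertex coverage: the bags together contain {1, 2, 3, 4, 5, 6, 7, 8, 9, 10}, the full vertex set. Edge coverage: each edge of G has both endpoints in at least one bag. Running intersection: for every vertex, the bags containing it form a connected subtree. All three properties hold, so this is a valid tree decomposition of width max|bag| − 1 = 4, and hence tw(G) ≤ 4.

Yes; width 4.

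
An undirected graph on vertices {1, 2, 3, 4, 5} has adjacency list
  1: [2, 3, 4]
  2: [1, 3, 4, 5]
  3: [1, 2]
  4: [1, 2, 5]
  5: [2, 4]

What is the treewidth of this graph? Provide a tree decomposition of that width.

Treewidth 2.
Bags: B1 = {2, 4, 5}  B2 = {1, 2, 4}  B3 = {1, 2, 3}
Tree: B1–B2, B2–B3

Each bag holds 3 vertices, so the decomposition has width 2, which upper-bounds the treewidth. On the other hand G contains the 3-clique {1, 2, 3}. A clique must lie in a single bag of any decomposition, so no decomposition can have width below 2. The upper and lower bounds meet at 2, so that is the treewidth.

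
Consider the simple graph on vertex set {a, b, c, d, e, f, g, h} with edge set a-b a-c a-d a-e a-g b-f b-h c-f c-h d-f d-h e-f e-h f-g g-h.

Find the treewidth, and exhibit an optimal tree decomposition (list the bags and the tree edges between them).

The largest bag has 4 vertices, giving width 3; this decomposition certifies tw(G) ≤ 3. For the lower bound: the 4 vertex sets {a,g}, {e,f}, {h}, {b} are disjoint, each induces a connected subgraph, and every pair is joined by at least one edge of G. Contracting each set to a single vertex therefore yields K_{4} as a minor, and since treewidth is minor-monotone, tw(G) ≥ tw(K_{4}) = 3. Therefore the treewidth is 3.

Treewidth 3.
One optimal decomposition is:
Bags: B1 = {a, f, g, h}  B2 = {a, e, f, h}  B3 = {a, b, f, h}  B4 = {a, c, f, h}  B5 = {a, d, f, h}
Tree: B1–B2, B2–B3, B3–B4, B4–B5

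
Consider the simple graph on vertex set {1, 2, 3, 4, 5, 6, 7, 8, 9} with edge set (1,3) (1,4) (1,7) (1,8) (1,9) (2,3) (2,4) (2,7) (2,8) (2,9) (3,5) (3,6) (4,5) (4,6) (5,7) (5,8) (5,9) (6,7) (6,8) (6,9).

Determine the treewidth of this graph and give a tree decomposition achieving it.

Treewidth 4.
Bags: B1 = {1, 2, 4, 5, 6}  B2 = {1, 2, 5, 6, 9}  B3 = {1, 2, 5, 6, 7}  B4 = {1, 2, 5, 6, 8}  B5 = {1, 2, 3, 5, 6}
Tree: B1–B2, B2–B3, B3–B4, B4–B5

Each bag holds 5 vertices, so the decomposition has width 4, which upper-bounds the treewidth. For the lower bound: the 5 vertex sets {1,4}, {5,9}, {6,7}, {2}, {8} are disjoint, each induces a connected subgraph, and every pair is joined by at least one edge of G. Contracting each set to a single vertex therefore yields K_{5} as a minor, and since treewidth is minor-monotone, tw(G) ≥ tw(K_{5}) = 4. Combining the bounds, tw(G) = 4.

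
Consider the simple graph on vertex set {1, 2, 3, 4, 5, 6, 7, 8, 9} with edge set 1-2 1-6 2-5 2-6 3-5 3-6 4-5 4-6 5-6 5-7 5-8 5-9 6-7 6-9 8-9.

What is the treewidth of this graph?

2

A width-2 tree decomposition is:
Bags: B1 = {1, 2, 6}  B2 = {2, 5, 6}  B3 = {5, 6, 9}  B4 = {5, 8, 9}  B5 = {4, 5, 6}  B6 = {3, 5, 6}  B7 = {5, 6, 7}
Tree: B1–B2, B2–B3, B3–B4, B2–B5, B5–B6, B5–B7
Every bag has size at most 3, so the width is 3 − 1 = 2 and tw(G) ≤ 2. Conversely, {1, 2, 6} is a clique of size 3, and the vertices of any clique must share a bag in every tree decomposition; so some bag has ≥ 3 vertices and tw(G) ≥ 2. The upper and lower bounds meet at 2, so that is the treewidth.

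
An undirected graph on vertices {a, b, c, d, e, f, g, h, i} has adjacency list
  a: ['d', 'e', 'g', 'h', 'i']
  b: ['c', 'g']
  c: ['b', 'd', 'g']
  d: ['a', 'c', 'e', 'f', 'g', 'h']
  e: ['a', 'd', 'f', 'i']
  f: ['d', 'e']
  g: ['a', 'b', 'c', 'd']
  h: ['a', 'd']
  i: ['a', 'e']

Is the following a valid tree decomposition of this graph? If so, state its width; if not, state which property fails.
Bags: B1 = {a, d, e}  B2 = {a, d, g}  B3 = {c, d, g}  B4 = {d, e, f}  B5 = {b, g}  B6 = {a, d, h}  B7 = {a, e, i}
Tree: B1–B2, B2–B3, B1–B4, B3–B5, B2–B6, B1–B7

No — edge (c,b) lies in no bag.

A tree decomposition must satisfy three properties: every vertex lies in some bag; for every edge, both endpoints lie together in some bag; and for every vertex, the bags containing it form a connected subtree. Here edge (c,b) lies in no bag, so the decomposition is invalid.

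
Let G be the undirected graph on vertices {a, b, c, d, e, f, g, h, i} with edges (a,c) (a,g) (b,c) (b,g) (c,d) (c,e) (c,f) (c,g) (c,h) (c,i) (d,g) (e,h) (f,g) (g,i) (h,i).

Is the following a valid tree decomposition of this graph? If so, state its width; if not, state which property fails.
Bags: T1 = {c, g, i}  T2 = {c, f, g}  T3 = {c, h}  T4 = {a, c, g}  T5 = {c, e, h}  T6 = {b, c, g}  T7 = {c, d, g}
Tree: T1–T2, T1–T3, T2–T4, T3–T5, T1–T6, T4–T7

A tree decomposition must satisfy three properties: every vertex lies in some bag; for every edge, both endpoints lie together in some bag; and for every vertex, the bags containing it form a connected subtree. Here edge (i,h) lies in no bag, so the decomposition is invalid.

No — edge (i,h) lies in no bag.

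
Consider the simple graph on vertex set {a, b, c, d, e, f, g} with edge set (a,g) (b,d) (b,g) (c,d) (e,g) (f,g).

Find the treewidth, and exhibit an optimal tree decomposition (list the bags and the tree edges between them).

Each bag holds 2 vertices, so the decomposition has width 1, which upper-bounds the treewidth. Since G has at least one edge (e.g. d–b), it is not an edgeless graph, so tw(G) ≥ 1. Combining the bounds, tw(G) = 1.

Treewidth 1.
One such decomposition:
Bags: B1 = {b, d}  B2 = {b, g}  B3 = {e, g}  B4 = {c, d}  B5 = {f, g}  B6 = {a, g}
Tree: B1–B2, B2–B3, B1–B4, B3–B5, B3–B6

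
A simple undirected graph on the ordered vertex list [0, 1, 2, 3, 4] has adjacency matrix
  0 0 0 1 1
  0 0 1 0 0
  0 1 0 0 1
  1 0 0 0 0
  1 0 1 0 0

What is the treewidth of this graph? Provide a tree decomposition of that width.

Treewidth 1.
One such decomposition:
Bags: B1 = {0, 3}  B2 = {0, 4}  B3 = {2, 4}  B4 = {1, 2}
Tree: B1–B2, B2–B3, B3–B4

Each bag holds 2 vertices, so the decomposition has width 1, which upper-bounds the treewidth. Any graph with an edge has treewidth ≥ 1, and G has the edge 3–0. Combining the bounds, tw(G) = 1.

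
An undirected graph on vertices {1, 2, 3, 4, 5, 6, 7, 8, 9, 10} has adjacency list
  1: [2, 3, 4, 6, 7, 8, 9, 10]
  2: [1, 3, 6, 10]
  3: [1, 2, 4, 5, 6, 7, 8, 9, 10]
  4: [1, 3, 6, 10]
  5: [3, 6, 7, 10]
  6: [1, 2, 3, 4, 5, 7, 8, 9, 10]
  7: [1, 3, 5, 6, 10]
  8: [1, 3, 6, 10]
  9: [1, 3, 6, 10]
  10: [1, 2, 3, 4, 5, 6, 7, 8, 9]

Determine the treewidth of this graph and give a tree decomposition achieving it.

Each bag holds 5 vertices, so the decomposition has width 4, which upper-bounds the treewidth. For the lower bound, the 5 vertices {1, 2, 3, 6, 10} are pairwise adjacent, and any tree decomposition puts a clique entirely inside one bag — forcing width ≥ 4. Therefore the treewidth is 4.

Treewidth 4.
One such decomposition:
Bags: B1 = {1, 3, 6, 9, 10}  B2 = {1, 2, 3, 6, 10}  B3 = {1, 3, 4, 6, 10}  B4 = {1, 3, 6, 8, 10}  B5 = {1, 3, 6, 7, 10}  B6 = {3, 5, 6, 7, 10}
Tree: B1–B2, B1–B3, B1–B4, B1–B5, B5–B6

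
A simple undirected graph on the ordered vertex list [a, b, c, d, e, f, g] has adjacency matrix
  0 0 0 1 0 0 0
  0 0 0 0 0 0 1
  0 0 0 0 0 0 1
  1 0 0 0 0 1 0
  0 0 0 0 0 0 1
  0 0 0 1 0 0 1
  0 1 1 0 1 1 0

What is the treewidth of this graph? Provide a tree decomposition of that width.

The largest bag has 2 vertices, giving width 1; this decomposition certifies tw(G) ≤ 1. Since G has at least one edge (e.g. g–b), it is not an edgeless graph, so tw(G) ≥ 1. Hence tw(G) = 1 exactly.

Treewidth 1.
One such decomposition:
Bags: B1 = {b, g}  B2 = {f, g}  B3 = {d, f}  B4 = {c, g}  B5 = {a, d}  B6 = {e, g}
Tree: B1–B2, B2–B3, B1–B4, B3–B5, B2–B6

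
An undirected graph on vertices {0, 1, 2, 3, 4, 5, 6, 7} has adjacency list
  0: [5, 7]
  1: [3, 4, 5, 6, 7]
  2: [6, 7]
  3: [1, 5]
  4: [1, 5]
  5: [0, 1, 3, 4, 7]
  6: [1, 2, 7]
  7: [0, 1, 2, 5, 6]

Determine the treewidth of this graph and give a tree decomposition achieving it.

Every bag has size at most 3, so the width is 3 − 1 = 2 and tw(G) ≤ 2. For the lower bound, the 3 vertices {0, 5, 7} are pairwise adjacent, and any tree decomposition puts a clique entirely inside one bag — forcing width ≥ 2. The upper and lower bounds meet at 2, so that is the treewidth.

Treewidth 2.
Bags: B1 = {0, 5, 7}  B2 = {1, 5, 7}  B3 = {1, 6, 7}  B4 = {1, 4, 5}  B5 = {2, 6, 7}  B6 = {1, 3, 5}
Tree: B1–B2, B2–B3, B2–B4, B3–B5, B2–B6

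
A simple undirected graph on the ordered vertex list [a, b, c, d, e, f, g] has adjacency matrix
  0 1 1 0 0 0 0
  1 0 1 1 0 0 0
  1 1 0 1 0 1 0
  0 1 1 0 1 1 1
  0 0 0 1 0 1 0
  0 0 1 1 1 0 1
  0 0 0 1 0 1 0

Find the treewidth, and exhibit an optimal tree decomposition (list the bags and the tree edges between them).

Treewidth 2.
One optimal decomposition is:
Bags: B1 = {c, d, f}  B2 = {b, c, d}  B3 = {d, f, g}  B4 = {d, e, f}  B5 = {a, b, c}
Tree: B1–B2, B1–B3, B3–B4, B2–B5

Every bag has size at most 3, so the width is 3 − 1 = 2 and tw(G) ≤ 2. On the other hand G contains the 3-clique {d, f, g}. A clique must lie in a single bag of any decomposition, so no decomposition can have width below 2. Hence tw(G) = 2 exactly.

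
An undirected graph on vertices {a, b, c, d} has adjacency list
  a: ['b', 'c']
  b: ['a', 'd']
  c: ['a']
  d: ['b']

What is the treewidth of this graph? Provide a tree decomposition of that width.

Each bag holds 2 vertices, so the decomposition has width 1, which upper-bounds the treewidth. Since G has at least one edge (e.g. b–a), it is not an edgeless graph, so tw(G) ≥ 1. Hence tw(G) = 1 exactly.

Treewidth 1.
One such decomposition:
Bags: B1 = {a, b}  B2 = {a, c}  B3 = {b, d}
Tree: B1–B2, B1–B3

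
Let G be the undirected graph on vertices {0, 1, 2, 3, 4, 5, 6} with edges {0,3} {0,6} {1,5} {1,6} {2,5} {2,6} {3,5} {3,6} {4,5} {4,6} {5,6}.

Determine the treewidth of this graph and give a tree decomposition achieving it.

Treewidth 2.
One optimal decomposition is:
Bags: B1 = {1, 5, 6}  B2 = {3, 5, 6}  B3 = {2, 5, 6}  B4 = {4, 5, 6}  B5 = {0, 3, 6}
Tree: B1–B2, B2–B3, B2–B4, B2–B5

Every bag has size at most 3, so the width is 3 − 1 = 2 and tw(G) ≤ 2. On the other hand G contains the 3-clique {0, 3, 6}. A clique must lie in a single bag of any decomposition, so no decomposition can have width below 2. Combining the bounds, tw(G) = 2.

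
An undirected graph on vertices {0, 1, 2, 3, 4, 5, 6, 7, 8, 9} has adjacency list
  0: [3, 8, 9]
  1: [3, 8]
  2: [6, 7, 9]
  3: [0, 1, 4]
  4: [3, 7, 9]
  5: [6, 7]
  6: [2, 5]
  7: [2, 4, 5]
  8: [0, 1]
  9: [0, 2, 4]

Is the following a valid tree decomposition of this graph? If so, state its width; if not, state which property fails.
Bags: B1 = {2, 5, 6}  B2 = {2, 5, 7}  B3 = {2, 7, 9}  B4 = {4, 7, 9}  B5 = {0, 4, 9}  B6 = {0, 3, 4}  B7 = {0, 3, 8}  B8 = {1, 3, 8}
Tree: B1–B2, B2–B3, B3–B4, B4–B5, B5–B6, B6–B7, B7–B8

Checking the three conditions: (i) the bags cover all of {0, 1, 2, 3, 4, 5, 6, 7, 8, 9}; (ii) for each edge, some bag contains both endpoints; (iii) the bags containing any fixed vertex form a subtree. All hold, so the decomposition is valid with width 3 − 1 = 2.

Yes; width 2.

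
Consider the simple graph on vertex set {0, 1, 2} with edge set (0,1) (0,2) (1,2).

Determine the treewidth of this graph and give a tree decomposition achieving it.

With just one bag of size 3, the width is 3 − 1 = 2, so tw(G) ≤ 2. On the other hand G contains the 3-clique {0, 1, 2}. A clique must lie in a single bag of any decomposition, so no decomposition can have width below 2. Combining the bounds, tw(G) = 2.

Treewidth 2.
Bags: B1 = {0, 1, 2}
Tree: (single bag)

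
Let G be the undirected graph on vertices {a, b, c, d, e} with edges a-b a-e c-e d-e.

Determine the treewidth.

1

A width-1 tree decomposition is:
Bags: B1 = {a, e}  B2 = {d, e}  B3 = {c, e}  B4 = {a, b}
Tree: B1–B2, B2–B3, B1–B4
Each bag holds 2 vertices, so the decomposition has width 1, which upper-bounds the treewidth. Since G has at least one edge (e.g. a–e), it is not an edgeless graph, so tw(G) ≥ 1. Combining the bounds, tw(G) = 1.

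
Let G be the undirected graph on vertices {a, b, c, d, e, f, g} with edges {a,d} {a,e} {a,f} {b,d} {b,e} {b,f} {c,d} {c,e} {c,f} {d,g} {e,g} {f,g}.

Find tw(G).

3

A width-3 tree decomposition is:
Bags: B1 = {c, d, e, f}  B2 = {b, d, e, f}  B3 = {a, d, e, f}  B4 = {d, e, f, g}
Tree: B1–B2, B2–B3, B3–B4
Every bag has size at most 4, so the width is 4 − 1 = 3 and tw(G) ≤ 3. For the lower bound: the 4 vertex sets {c,d}, {b,e}, {f}, {a} are disjoint, each induces a connected subgraph, and every pair is joined by at least one edge of G. Contracting each set to a single vertex therefore yields K_{4} as a minor, and since treewidth is minor-monotone, tw(G) ≥ tw(K_{4}) = 3. The upper and lower bounds meet at 3, so that is the treewidth.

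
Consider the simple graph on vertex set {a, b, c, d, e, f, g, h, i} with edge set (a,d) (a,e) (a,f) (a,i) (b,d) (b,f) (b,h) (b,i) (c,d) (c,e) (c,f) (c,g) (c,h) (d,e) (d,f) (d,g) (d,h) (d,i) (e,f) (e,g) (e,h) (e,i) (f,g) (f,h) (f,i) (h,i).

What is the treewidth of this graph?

4

A width-4 tree decomposition is:
Bags: B1 = {d, e, f, h, i}  B2 = {b, d, f, h, i}  B3 = {c, d, e, f, h}  B4 = {a, d, e, f, i}  B5 = {c, d, e, f, g}
Tree: B1–B2, B1–B3, B1–B4, B3–B5
Each bag holds 5 vertices, so the decomposition has width 4, which upper-bounds the treewidth. Conversely, {c, d, e, f, g} is a clique of size 5, and the vertices of any clique must share a bag in every tree decomposition; so some bag has ≥ 5 vertices and tw(G) ≥ 4. Hence tw(G) = 4 exactly.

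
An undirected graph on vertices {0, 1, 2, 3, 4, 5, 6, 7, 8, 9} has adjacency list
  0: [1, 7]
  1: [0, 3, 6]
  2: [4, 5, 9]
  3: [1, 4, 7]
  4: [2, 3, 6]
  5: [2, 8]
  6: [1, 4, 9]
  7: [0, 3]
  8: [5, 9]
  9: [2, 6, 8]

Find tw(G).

A width-2 tree decomposition is:
Bags: B1 = {2, 5, 8}  B2 = {2, 8, 9}  B3 = {2, 4, 9}  B4 = {4, 6, 9}  B5 = {3, 4, 6}  B6 = {1, 3, 6}  B7 = {1, 3, 7}  B8 = {0, 1, 7}
Tree: B1–B2, B2–B3, B3–B4, B4–B5, B5–B6, B6–B7, B7–B8
The largest bag has 3 vertices, giving width 2; this decomposition certifies tw(G) ≤ 2. Since 5–8–9–2–5 is a cycle in G, G is not acyclic. Forests are exactly the graphs of treewidth ≤ 1, so tw(G) ≥ 2. The upper and lower bounds meet at 2, so that is the treewidth.

2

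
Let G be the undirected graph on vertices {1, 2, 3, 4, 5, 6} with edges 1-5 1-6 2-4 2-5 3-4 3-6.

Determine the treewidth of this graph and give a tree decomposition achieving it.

The largest bag has 3 vertices, giving width 2; this decomposition certifies tw(G) ≤ 2. For the lower bound, G contains the cycle 1–6–3–4–2–5–1, so G is not a forest; only forests have treewidth ≤ 1, hence tw(G) ≥ 2. The upper and lower bounds meet at 2, so that is the treewidth.

Treewidth 2.
Bags: B1 = {1, 3, 6}  B2 = {1, 3, 4}  B3 = {1, 2, 4}  B4 = {1, 2, 5}
Tree: B1–B2, B2–B3, B3–B4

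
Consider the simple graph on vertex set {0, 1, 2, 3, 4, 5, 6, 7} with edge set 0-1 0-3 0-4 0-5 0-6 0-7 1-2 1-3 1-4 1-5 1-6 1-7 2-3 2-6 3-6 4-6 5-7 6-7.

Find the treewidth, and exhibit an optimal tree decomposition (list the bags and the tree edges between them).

Each bag holds 4 vertices, so the decomposition has width 3, which upper-bounds the treewidth. On the other hand G contains the 4-clique {0, 1, 5, 7}. A clique must lie in a single bag of any decomposition, so no decomposition can have width below 3. Therefore the treewidth is 3.

Treewidth 3.
Bags: B1 = {0, 1, 3, 6}  B2 = {1, 2, 3, 6}  B3 = {0, 1, 4, 6}  B4 = {0, 1, 6, 7}  B5 = {0, 1, 5, 7}
Tree: B1–B2, B1–B3, B3–B4, B4–B5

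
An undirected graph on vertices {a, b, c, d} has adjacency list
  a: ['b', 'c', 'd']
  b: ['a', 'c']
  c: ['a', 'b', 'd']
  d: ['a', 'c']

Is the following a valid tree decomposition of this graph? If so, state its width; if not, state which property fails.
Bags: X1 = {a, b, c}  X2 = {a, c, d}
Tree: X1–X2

Yes; width 2.

Vertex coverage: the bags together contain {a, b, c, d}, the full vertex set. Edge coverage: each edge of G has both endpoints in at least one bag. Running intersection: for every vertex, the bags containing it form a connected subtree. All three properties hold, so this is a valid tree decomposition of width max|bag| − 1 = 2, and hence tw(G) ≤ 2.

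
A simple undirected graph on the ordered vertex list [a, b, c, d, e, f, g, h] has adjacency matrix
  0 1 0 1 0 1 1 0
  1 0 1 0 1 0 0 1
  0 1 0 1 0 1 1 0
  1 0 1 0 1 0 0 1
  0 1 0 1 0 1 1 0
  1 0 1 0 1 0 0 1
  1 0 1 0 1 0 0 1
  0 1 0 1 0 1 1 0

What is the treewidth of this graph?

4

A width-4 tree decomposition is:
Bags: B1 = {a, b, d, f, g}  B2 = {b, c, d, f, g}  B3 = {b, d, e, f, g}  B4 = {b, d, f, g, h}
Tree: B1–B2, B2–B3, B3–B4
Each bag holds 5 vertices, so the decomposition has width 4, which upper-bounds the treewidth. For the lower bound: the 5 vertex sets {a,b}, {c,g}, {d,e}, {f}, {h} are disjoint, each induces a connected subgraph, and every pair is joined by at least one edge of G. Contracting each set to a single vertex therefore yields K_{5} as a minor, and since treewidth is minor-monotone, tw(G) ≥ tw(K_{5}) = 4. Combining the bounds, tw(G) = 4.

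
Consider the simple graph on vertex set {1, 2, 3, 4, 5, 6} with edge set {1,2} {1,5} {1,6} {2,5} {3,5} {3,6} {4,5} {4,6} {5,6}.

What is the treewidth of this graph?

A width-2 tree decomposition is:
Bags: B1 = {4, 5, 6}  B2 = {3, 5, 6}  B3 = {1, 5, 6}  B4 = {1, 2, 5}
Tree: B1–B2, B1–B3, B3–B4
The largest bag has 3 vertices, giving width 2; this decomposition certifies tw(G) ≤ 2. For the lower bound, the 3 vertices {1, 2, 5} are pairwise adjacent, and any tree decomposition puts a clique entirely inside one bag — forcing width ≥ 2. Combining the bounds, tw(G) = 2.

2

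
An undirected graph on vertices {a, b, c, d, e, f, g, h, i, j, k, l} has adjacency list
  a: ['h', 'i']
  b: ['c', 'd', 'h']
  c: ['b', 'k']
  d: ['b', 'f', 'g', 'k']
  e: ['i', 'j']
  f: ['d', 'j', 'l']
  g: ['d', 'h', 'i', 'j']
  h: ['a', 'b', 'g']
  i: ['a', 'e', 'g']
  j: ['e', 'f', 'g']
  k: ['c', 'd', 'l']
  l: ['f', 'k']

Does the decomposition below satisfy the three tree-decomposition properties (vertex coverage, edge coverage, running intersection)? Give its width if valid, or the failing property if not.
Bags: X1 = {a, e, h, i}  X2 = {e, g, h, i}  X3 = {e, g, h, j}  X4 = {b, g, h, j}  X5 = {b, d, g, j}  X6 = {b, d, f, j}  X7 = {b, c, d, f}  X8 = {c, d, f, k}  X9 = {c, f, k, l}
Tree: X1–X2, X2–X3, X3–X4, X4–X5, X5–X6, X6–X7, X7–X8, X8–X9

Yes; width 3.

Vertex coverage: the bags together contain {a, b, c, d, e, f, g, h, i, j, k, l}, the full vertex set. Edge coverage: each edge of G has both endpoints in at least one bag. Running intersection: for every vertex, the bags containing it form a connected subtree. All three properties hold, so this is a valid tree decomposition of width max|bag| − 1 = 3, and hence tw(G) ≤ 3.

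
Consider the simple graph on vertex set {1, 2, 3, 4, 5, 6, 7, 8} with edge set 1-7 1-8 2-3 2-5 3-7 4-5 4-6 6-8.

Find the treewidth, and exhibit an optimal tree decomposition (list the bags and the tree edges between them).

Treewidth 2.
One such decomposition:
Bags: B1 = {4, 6, 8}  B2 = {4, 5, 8}  B3 = {2, 5, 8}  B4 = {2, 3, 8}  B5 = {3, 7, 8}  B6 = {1, 7, 8}
Tree: B1–B2, B2–B3, B3–B4, B4–B5, B5–B6

Every bag has size at most 3, so the width is 3 − 1 = 2 and tw(G) ≤ 2. For the lower bound, G contains the cycle 8–6–4–5–2–3–7–1–8, so G is not a forest; only forests have treewidth ≤ 1, hence tw(G) ≥ 2. Hence tw(G) = 2 exactly.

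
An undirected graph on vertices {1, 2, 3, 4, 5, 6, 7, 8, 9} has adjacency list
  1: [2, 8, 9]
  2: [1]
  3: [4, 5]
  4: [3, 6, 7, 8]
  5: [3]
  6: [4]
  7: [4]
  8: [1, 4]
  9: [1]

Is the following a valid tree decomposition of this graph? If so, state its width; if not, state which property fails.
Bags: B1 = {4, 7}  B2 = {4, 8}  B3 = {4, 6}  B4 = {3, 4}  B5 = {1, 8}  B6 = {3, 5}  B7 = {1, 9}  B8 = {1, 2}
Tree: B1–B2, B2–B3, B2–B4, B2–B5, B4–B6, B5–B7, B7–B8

Yes; width 1.

Vertex coverage: the bags together contain {1, 2, 3, 4, 5, 6, 7, 8, 9}, the full vertex set. Edge coverage: each edge of G has both endpoints in at least one bag. Running intersection: for every vertex, the bags containing it form a connected subtree. All three properties hold, so this is a valid tree decomposition of width max|bag| − 1 = 1, and hence tw(G) ≤ 1.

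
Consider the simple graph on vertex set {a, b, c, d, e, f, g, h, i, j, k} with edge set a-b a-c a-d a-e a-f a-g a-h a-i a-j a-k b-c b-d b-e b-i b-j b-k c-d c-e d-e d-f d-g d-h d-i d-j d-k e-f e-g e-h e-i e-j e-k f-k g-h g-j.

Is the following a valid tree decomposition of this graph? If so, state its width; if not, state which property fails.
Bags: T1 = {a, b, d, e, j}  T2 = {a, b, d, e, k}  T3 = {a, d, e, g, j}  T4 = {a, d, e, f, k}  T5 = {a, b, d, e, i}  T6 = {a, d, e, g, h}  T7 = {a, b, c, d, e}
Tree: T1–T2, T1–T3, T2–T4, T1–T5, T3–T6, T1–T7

Yes; width 4.

Vertex coverage: the bags together contain {a, b, c, d, e, f, g, h, i, j, k}, the full vertex set. Edge coverage: each edge of G has both endpoints in at least one bag. Running intersection: for every vertex, the bags containing it form a connected subtree. All three properties hold, so this is a valid tree decomposition of width max|bag| − 1 = 4, and hence tw(G) ≤ 4.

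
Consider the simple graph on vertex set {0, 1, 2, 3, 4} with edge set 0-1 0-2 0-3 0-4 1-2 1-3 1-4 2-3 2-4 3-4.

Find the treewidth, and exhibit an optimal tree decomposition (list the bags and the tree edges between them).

Treewidth 4.
One such decomposition:
Bags: B1 = {0, 1, 2, 3, 4}
Tree: (single bag)

A single bag containing all 5 vertices is trivially a valid decomposition of width 4. Conversely, {0, 1, 2, 3, 4} is a clique of size 5, and the vertices of any clique must share a bag in every tree decomposition; so some bag has ≥ 5 vertices and tw(G) ≥ 4. Therefore the treewidth is 4.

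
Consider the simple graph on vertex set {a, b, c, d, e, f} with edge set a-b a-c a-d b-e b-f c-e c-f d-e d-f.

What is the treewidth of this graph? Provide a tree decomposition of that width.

Treewidth 3.
Bags: B1 = {a, c, e, f}  B2 = {a, b, e, f}  B3 = {a, d, e, f}
Tree: B1–B2, B2–B3

The largest bag has 4 vertices, giving width 3; this decomposition certifies tw(G) ≤ 3. For the lower bound: the 4 vertex sets {c,f}, {b,e}, {a}, {d} are disjoint, each induces a connected subgraph, and every pair is joined by at least one edge of G. Contracting each set to a single vertex therefore yields K_{4} as a minor, and since treewidth is minor-monotone, tw(G) ≥ tw(K_{4}) = 3. Combining the bounds, tw(G) = 3.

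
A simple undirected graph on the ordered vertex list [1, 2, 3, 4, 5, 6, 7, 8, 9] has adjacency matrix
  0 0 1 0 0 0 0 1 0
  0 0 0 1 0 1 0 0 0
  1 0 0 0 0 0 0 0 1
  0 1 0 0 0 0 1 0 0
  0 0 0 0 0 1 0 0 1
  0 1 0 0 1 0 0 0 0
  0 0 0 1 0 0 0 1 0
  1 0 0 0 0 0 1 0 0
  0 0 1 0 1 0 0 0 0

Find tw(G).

2

A width-2 tree decomposition is:
Bags: B1 = {2, 4, 6}  B2 = {4, 6, 7}  B3 = {6, 7, 8}  B4 = {1, 6, 8}  B5 = {1, 3, 6}  B6 = {3, 6, 9}  B7 = {5, 6, 9}
Tree: B1–B2, B2–B3, B3–B4, B4–B5, B5–B6, B6–B7
The largest bag has 3 vertices, giving width 2; this decomposition certifies tw(G) ≤ 2. The edges 6–2–4–7–8–1–3–9–5–6 form a cycle, so G is not a tree and its treewidth is at least 2. The upper and lower bounds meet at 2, so that is the treewidth.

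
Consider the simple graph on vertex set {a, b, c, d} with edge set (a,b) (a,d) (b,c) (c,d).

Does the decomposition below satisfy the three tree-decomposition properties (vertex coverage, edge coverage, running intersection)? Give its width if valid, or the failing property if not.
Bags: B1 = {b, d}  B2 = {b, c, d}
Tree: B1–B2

A tree decomposition must satisfy three properties: every vertex lies in some bag; for every edge, both endpoints lie together in some bag; and for every vertex, the bags containing it form a connected subtree. Here vertex a appears in no bag, so the decomposition is invalid.

No — vertex a appears in no bag.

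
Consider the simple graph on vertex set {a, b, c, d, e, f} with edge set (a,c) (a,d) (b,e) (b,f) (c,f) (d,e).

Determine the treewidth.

2

A width-2 tree decomposition is:
Bags: B1 = {a, d, e}  B2 = {a, c, e}  B3 = {c, e, f}  B4 = {b, e, f}
Tree: B1–B2, B2–B3, B3–B4
The largest bag has 3 vertices, giving width 2; this decomposition certifies tw(G) ≤ 2. For the lower bound, G contains the cycle e–d–a–c–f–b–e, so G is not a forest; only forests have treewidth ≤ 1, hence tw(G) ≥ 2. Combining the bounds, tw(G) = 2.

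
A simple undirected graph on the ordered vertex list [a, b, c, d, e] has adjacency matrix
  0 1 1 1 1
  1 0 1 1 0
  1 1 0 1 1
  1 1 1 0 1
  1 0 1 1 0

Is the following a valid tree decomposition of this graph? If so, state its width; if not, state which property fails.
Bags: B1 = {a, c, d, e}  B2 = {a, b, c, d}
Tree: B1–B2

Checking the three conditions: (i) the bags cover all of {a, b, c, d, e}; (ii) for each edge, some bag contains both endpoints; (iii) the bags containing any fixed vertex form a subtree. All hold, so the decomposition is valid with width 4 − 1 = 3.

Yes; width 3.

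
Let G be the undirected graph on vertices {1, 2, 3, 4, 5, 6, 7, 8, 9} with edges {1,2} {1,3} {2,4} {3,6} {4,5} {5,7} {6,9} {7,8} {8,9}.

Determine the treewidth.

A width-2 tree decomposition is:
Bags: B1 = {7, 8, 9}  B2 = {6, 7, 9}  B3 = {3, 6, 7}  B4 = {1, 3, 7}  B5 = {1, 2, 7}  B6 = {2, 4, 7}  B7 = {4, 5, 7}
Tree: B1–B2, B2–B3, B3–B4, B4–B5, B5–B6, B6–B7
Every bag has size at most 3, so the width is 3 − 1 = 2 and tw(G) ≤ 2. The edges 7–8–9–6–3–1–2–4–5–7 form a cycle, so G is not a tree and its treewidth is at least 2. Therefore the treewidth is 2.

2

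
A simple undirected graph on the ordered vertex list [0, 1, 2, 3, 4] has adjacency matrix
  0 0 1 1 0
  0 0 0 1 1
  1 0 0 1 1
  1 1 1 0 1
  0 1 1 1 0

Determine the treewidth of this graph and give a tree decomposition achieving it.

Treewidth 2.
One such decomposition:
Bags: B1 = {2, 3, 4}  B2 = {0, 2, 3}  B3 = {1, 3, 4}
Tree: B1–B2, B1–B3

The largest bag has 3 vertices, giving width 2; this decomposition certifies tw(G) ≤ 2. For the lower bound, the 3 vertices {1, 3, 4} are pairwise adjacent, and any tree decomposition puts a clique entirely inside one bag — forcing width ≥ 2. Therefore the treewidth is 2.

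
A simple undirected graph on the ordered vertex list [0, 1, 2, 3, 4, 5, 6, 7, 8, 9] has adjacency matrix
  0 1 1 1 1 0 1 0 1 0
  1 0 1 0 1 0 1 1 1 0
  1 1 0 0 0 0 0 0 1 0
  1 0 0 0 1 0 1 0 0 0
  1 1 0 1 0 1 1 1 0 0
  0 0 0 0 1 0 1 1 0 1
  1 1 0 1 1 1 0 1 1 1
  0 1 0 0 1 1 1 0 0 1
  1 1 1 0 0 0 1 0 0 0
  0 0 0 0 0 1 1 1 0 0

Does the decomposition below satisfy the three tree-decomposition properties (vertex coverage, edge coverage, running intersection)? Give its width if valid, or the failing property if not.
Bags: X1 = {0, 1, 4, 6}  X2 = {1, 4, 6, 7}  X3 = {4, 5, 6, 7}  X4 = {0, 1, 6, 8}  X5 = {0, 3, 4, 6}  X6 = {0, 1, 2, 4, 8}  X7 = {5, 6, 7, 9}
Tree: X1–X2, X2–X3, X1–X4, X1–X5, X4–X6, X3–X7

No — bags containing vertex 4 are not connected in the tree.

A tree decomposition must satisfy three properties: every vertex lies in some bag; for every edge, both endpoints lie together in some bag; and for every vertex, the bags containing it form a connected subtree. Here bags containing vertex 4 are not connected in the tree, so the decomposition is invalid.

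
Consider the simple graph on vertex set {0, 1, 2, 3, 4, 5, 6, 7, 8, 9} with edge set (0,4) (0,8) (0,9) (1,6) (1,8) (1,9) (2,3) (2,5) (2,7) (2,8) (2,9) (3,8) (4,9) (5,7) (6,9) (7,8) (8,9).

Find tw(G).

2

A width-2 tree decomposition is:
Bags: B1 = {1, 8, 9}  B2 = {0, 8, 9}  B3 = {1, 6, 9}  B4 = {2, 8, 9}  B5 = {2, 7, 8}  B6 = {2, 5, 7}  B7 = {2, 3, 8}  B8 = {0, 4, 9}
Tree: B1–B2, B1–B3, B1–B4, B4–B5, B5–B6, B5–B7, B2–B8
The largest bag has 3 vertices, giving width 2; this decomposition certifies tw(G) ≤ 2. For the lower bound, the 3 vertices {0, 8, 9} are pairwise adjacent, and any tree decomposition puts a clique entirely inside one bag — forcing width ≥ 2. Hence tw(G) = 2 exactly.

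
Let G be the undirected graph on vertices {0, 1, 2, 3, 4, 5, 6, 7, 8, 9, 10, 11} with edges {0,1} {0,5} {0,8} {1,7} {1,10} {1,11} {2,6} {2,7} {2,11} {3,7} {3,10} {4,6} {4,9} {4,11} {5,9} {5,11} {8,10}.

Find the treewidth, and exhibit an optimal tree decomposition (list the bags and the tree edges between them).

Every bag has size at most 4, so the width is 4 − 1 = 3 and tw(G) ≤ 3. For the lower bound: the 4 vertex sets {3,8,10}, {7}, {1}, {0,2,5,11} are disjoint, each induces a connected subgraph, and every pair is joined by at least one edge of G. Contracting each set to a single vertex therefore yields K_{4} as a minor, and since treewidth is minor-monotone, tw(G) ≥ tw(K_{4}) = 3. Therefore the treewidth is 3.

Treewidth 3.
Bags: B1 = {3, 7, 8, 10}  B2 = {1, 7, 8, 10}  B3 = {0, 1, 7, 8}  B4 = {0, 1, 2, 7}  B5 = {0, 1, 2, 11}  B6 = {0, 2, 5, 11}  B7 = {2, 5, 6, 11}  B8 = {4, 5, 6, 11}  B9 = {4, 5, 6, 9}
Tree: B1–B2, B2–B3, B3–B4, B4–B5, B5–B6, B6–B7, B7–B8, B8–B9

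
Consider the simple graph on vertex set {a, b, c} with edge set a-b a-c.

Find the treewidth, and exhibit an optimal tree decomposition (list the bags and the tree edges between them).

The largest bag has 2 vertices, giving width 1; this decomposition certifies tw(G) ≤ 1. Since G has at least one edge (e.g. c–a), it is not an edgeless graph, so tw(G) ≥ 1. Therefore the treewidth is 1.

Treewidth 1.
One such decomposition:
Bags: B1 = {a, c}  B2 = {a, b}
Tree: B1–B2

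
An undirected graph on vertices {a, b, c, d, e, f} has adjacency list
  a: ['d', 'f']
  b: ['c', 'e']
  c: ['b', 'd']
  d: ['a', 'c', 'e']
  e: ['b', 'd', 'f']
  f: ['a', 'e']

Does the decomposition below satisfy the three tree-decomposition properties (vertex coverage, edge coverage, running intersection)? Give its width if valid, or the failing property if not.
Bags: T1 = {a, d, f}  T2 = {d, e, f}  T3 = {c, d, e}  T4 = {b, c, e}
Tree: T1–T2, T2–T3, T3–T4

Vertex coverage: the bags together contain {a, b, c, d, e, f}, the full vertex set. Edge coverage: each edge of G has both endpoints in at least one bag. Running intersection: for every vertex, the bags containing it form a connected subtree. All three properties hold, so this is a valid tree decomposition of width max|bag| − 1 = 2, and hence tw(G) ≤ 2.

Yes; width 2.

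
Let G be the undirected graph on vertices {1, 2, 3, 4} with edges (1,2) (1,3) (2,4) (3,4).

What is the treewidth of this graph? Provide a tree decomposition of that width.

Treewidth 2.
One such decomposition:
Bags: B1 = {2, 3, 4}  B2 = {1, 2, 3}
Tree: B1–B2

Every bag has size at most 3, so the width is 3 − 1 = 2 and tw(G) ≤ 2. Since 2–4–3–1–2 is a cycle in G, G is not acyclic. Forests are exactly the graphs of treewidth ≤ 1, so tw(G) ≥ 2. The upper and lower bounds meet at 2, so that is the treewidth.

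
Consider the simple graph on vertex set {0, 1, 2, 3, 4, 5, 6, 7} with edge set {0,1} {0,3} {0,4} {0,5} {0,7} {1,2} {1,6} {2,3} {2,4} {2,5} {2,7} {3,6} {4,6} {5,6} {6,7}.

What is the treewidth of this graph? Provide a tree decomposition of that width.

Treewidth 3.
Bags: B1 = {0, 2, 6, 7}  B2 = {0, 2, 3, 6}  B3 = {0, 2, 4, 6}  B4 = {0, 1, 2, 6}  B5 = {0, 2, 5, 6}
Tree: B1–B2, B2–B3, B3–B4, B4–B5

Each bag holds 4 vertices, so the decomposition has width 3, which upper-bounds the treewidth. For the lower bound: the 4 vertex sets {2,7}, {0,3}, {6}, {4} are disjoint, each induces a connected subgraph, and every pair is joined by at least one edge of G. Contracting each set to a single vertex therefore yields K_{4} as a minor, and since treewidth is minor-monotone, tw(G) ≥ tw(K_{4}) = 3. Therefore the treewidth is 3.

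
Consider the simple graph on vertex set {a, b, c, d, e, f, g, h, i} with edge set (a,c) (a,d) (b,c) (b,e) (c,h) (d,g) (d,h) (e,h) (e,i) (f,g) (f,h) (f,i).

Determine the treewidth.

3

A width-3 tree decomposition is:
Bags: B1 = {b, c, e, i}  B2 = {c, e, h, i}  B3 = {c, f, h, i}  B4 = {a, c, f, h}  B5 = {a, d, f, h}  B6 = {a, d, f, g}
Tree: B1–B2, B2–B3, B3–B4, B4–B5, B5–B6
The largest bag has 4 vertices, giving width 3; this decomposition certifies tw(G) ≤ 3. For the lower bound: the 4 vertex sets {b,e,i}, {c}, {h}, {a,d,f,g} are disjoint, each induces a connected subgraph, and every pair is joined by at least one edge of G. Contracting each set to a single vertex therefore yields K_{4} as a minor, and since treewidth is minor-monotone, tw(G) ≥ tw(K_{4}) = 3. Combining the bounds, tw(G) = 3.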